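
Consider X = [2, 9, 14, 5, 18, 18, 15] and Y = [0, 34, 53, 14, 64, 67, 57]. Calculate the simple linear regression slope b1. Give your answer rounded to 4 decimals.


The sample means are xbar = 11.5714 and ybar = 41.2857.
Compute S_xx = 241.7143 and S_xy = 986.8571.
Slope b1 = S_xy / S_xx = 986.8571 / 241.7143 = 4.0827.

4.0827


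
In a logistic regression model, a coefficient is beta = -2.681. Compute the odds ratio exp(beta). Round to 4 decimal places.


exp(-2.681) = 0.0685.
So the odds ratio is 0.0685.

0.0685


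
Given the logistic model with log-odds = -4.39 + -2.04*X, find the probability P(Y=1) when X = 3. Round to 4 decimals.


Linear predictor: z = -4.39 + -2.04 * 3 = -10.5100.
P = 1/(1 + exp(10.5100)) = 1/(1 + 36680.4795) = 0.0000.

0.0000


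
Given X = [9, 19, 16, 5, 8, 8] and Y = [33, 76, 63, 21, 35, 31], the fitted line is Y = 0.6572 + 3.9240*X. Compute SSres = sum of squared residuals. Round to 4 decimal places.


For each point, residual = actual - predicted.
Residuals: [-2.9732, 0.7868, -0.4412, 0.7228, 2.9508, -1.0492].
Sum of squared residuals = 19.9841.

19.9841


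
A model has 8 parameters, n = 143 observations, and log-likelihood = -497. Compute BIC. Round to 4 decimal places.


k * ln(n) = 8 * ln(143) = 8 * 4.962845 = 39.702760.
-2 * loglik = -2 * (-497) = 994.
BIC = 39.702760 + 994 = 1033.702760, which rounds to 1033.7028.

1033.7028


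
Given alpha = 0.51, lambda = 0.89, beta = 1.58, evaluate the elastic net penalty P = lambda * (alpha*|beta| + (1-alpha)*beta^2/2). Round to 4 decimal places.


Compute:
L1 = 0.51 * 1.58 = 0.8058.
L2 = 0.49 * 1.58^2 / 2 = 0.6116.
Penalty = 0.89 * (0.8058 + 0.6116) = 1.2615.

1.2615


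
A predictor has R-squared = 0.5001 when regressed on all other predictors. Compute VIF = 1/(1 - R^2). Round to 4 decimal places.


VIF = 1 / (1 - 0.5001).
= 1 / 0.4999 = 2.0004.

2.0004


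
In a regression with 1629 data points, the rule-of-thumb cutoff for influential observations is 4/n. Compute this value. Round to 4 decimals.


The threshold is 4/n.
4/1629 = 0.0025.

0.0025


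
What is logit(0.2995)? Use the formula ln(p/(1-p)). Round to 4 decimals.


The odds are p/(1-p) = 0.2995 / 0.7005 = 0.4276.
logit(p) = ln(0.4276) = -0.8497.

-0.8497


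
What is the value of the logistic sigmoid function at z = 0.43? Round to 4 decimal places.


Compute exp(-0.4300) = 0.6505.
Sigmoid = 1 / (1 + 0.6505) = 1 / 1.6505 = 0.6059.

0.6059


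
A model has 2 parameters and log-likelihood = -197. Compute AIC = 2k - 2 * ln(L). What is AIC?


Compute:
2k = 2*2 = 4.
-2*loglik = -2*(-197) = 394.
AIC = 4 + 394 = 398.

398


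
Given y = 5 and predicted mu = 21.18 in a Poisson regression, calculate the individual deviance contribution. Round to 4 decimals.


y/mu = 5/21.18 = 0.236072 (approx.), and ln(5/21.18) = -1.443619.
y * ln(y/mu) = 5 * -1.443619 = -7.218095.
y - mu = -16.18.
D = 2 * (-7.218095 - -16.18) = 17.923810, which rounds to 17.9238.

17.9238


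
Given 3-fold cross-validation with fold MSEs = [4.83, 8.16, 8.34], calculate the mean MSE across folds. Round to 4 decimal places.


Total MSE across folds = 21.3300.
CV-MSE = 21.3300/3 = 7.1100.

7.1100


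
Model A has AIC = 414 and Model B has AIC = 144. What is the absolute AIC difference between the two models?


Absolute difference = |414 - 144| = 270.
The model with lower AIC (B) is preferred.

270


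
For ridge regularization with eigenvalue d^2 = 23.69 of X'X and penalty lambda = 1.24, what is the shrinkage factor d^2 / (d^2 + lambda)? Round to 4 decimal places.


d^2 + lambda = 23.69 + 1.24 = 24.9300.
Shrinkage factor = 23.69/24.9300 = 0.9503.

0.9503


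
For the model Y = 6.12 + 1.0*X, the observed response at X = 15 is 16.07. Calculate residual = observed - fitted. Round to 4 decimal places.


Compute yhat = 6.12 + (1.0)(15) = 21.1200.
Residual = actual - predicted = 16.07 - 21.1200 = -5.0500.

-5.0500


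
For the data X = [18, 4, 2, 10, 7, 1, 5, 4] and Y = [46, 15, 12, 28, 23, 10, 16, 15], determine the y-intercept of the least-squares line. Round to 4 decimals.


The slope is b1 = 2.1495.
Sample means are xbar = 6.3750 and ybar = 20.6250.
Intercept: b0 = 20.6250 - (2.1495)(6.3750) = 6.9220.

6.9220


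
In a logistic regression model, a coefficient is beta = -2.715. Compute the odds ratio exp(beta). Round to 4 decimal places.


exp(-2.715) = 0.0662.
So the odds ratio is 0.0662.

0.0662


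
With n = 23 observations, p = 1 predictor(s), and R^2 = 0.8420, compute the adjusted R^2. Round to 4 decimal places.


Using the formula:
(1 - 0.8420) = 0.1580.
Multiply by 22/21: 0.1580 * 22 = 3.4760, then 3.4760 / 21 = 0.1655.
Adj R^2 = 1 - 0.1655 = 0.8345.

0.8345


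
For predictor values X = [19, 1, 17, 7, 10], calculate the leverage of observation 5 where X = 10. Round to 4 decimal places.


Compute xbar = 10.8000 with n = 5 observations.
SXX = 216.8000.
Leverage = 1/5 + (10 - 10.8000)^2/216.8000 = 0.2030.

0.2030


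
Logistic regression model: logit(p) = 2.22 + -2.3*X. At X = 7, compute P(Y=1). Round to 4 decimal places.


z = 2.22 + -2.3 * 7 = -13.8800.
Sigmoid: P = 1 / (1 + exp(13.8800)) = 0.0000.

0.0000


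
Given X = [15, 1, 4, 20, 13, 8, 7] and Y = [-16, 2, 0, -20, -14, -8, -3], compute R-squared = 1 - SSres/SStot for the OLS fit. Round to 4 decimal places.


After computing the OLS fit (b0=3.8091, b1=-1.2598):
SSres = 13.6535, SStot = 431.7143.
R^2 = 1 - 13.6535/431.7143 = 0.9684.

0.9684


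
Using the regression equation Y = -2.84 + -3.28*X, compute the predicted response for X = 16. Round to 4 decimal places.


Plug X = 16 into Y = -2.84 + -3.28*X:
Y = -2.84 + -52.4800 = -55.3200.

-55.3200


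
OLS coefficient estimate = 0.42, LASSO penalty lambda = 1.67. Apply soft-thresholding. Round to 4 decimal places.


Absolute value: |0.42| = 0.42.
Compare to lambda = 1.67.
Since |beta| <= lambda, the coefficient is set to 0.

0.0000


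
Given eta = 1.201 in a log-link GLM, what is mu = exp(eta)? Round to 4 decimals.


Apply the inverse link:
mu = e^1.201 = 3.3234.

3.3234


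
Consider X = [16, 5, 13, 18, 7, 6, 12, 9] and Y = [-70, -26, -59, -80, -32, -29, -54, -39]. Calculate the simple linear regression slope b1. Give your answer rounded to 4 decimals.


First compute the means: xbar = 10.7500, ybar = -48.6250.
Then S_xx = sum((xi - xbar)^2) = 159.5000.
S_xy = sum((xi - xbar)(yi - ybar)) = -672.2500.
b1 = S_xy / S_xx = -672.2500 / 159.5000 = -4.2147.

-4.2147


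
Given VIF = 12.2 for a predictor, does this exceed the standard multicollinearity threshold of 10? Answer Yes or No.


Compare VIF = 12.2 to the threshold of 10.
12.2 >= 10, so the answer is Yes.

Yes


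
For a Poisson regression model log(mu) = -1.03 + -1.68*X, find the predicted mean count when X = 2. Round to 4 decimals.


Linear predictor: eta = -1.03 + (-1.68)(2) = -4.3900.
Expected count: mu = exp(-4.3900) = 0.0124.

0.0124


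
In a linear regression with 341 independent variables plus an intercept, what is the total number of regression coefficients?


Total coefficients = number of predictors + 1 (for the intercept).
= 341 + 1 = 342.

342


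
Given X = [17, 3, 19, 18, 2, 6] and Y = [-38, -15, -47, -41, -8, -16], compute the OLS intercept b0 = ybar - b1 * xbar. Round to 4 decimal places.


First find the slope: b1 = -2.0277.
Means: xbar = 10.8333, ybar = -27.5000.
b0 = ybar - b1 * xbar = -27.5000 - -2.0277 * 10.8333 = -5.5332.

-5.5332


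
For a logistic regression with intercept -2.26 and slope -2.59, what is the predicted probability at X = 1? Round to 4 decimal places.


Linear predictor: z = -2.26 + -2.59 * 1 = -4.8500.
P = 1/(1 + exp(4.8500)) = 1/(1 + 127.7404) = 0.0078.

0.0078


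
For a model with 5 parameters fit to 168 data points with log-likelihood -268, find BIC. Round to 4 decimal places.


Compute k*ln(n) = 5*ln(168) = 5*5.123964 = 25.619820.
Then -2*loglik = 536.
BIC = 25.619820 + 536 = 561.619820, which rounds to 561.6198.

561.6198


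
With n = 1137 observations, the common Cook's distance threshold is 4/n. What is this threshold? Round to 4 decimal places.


Using the rule of thumb:
Threshold = 4 / 1137 = 0.0035.

0.0035


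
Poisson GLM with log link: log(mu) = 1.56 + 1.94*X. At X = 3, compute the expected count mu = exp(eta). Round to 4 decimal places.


Linear predictor: eta = 1.56 + (1.94)(3) = 7.3800.
Expected count: mu = exp(7.3800) = 1603.5898.

1603.5898


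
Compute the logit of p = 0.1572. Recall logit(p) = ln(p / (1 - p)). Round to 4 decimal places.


Compute the odds: 0.1572/0.8428 = 0.1865.
Take the natural log: ln(0.1865) = -1.6792.

-1.6792


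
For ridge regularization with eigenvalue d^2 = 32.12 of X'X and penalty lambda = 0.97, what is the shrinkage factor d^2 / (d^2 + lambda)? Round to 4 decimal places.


d^2 + lambda = 32.12 + 0.97 = 33.0900.
Shrinkage factor = 32.12/33.0900 = 0.9707.

0.9707


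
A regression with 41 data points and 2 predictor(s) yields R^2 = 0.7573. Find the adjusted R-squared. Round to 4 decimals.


Adjusted R^2 = 1 - (1 - R^2) * (n-1)/(n-p-1).
(1 - R^2) = 0.2427.
(n-1)/(n-p-1) = 40/38.
(1 - R^2) * (n-1) = 0.2427 * 40 = 9.7080.
Divide by (n-p-1): 9.7080 / 38 = 0.2555.
Adj R^2 = 1 - 0.2555 = 0.7445.

0.7445


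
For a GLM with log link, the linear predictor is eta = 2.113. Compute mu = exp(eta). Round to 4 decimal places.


Apply the inverse link:
mu = e^2.113 = 8.2730.

8.2730


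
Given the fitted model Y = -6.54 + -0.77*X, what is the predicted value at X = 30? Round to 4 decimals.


Plug X = 30 into Y = -6.54 + -0.77*X:
Y = -6.54 + -23.1000 = -29.6400.

-29.6400


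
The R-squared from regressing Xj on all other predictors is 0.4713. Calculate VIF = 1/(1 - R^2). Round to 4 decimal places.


Denominator: 1 - 0.4713 = 0.5287.
VIF = 1 / 0.5287 = 1.8914.

1.8914


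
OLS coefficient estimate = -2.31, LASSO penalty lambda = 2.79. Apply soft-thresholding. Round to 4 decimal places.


Check: |-2.31| = 2.31 vs lambda = 2.79.
Since |beta| <= lambda, the coefficient is set to 0.
Soft-thresholded coefficient = 0.0000.

0.0000


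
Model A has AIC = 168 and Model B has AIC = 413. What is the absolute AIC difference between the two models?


|AIC_A - AIC_B| = |168 - 413| = 245.
Model A is preferred (lower AIC).

245


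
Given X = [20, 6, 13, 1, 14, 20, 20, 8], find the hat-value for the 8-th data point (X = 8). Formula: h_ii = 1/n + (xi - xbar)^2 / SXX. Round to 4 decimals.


Compute xbar = 12.7500 with n = 8 observations.
SXX = 365.5000.
Leverage = 1/8 + (8 - 12.7500)^2/365.5000 = 0.1867.

0.1867


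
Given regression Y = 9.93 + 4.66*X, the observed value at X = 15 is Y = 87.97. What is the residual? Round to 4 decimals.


Fitted value at X = 15 is yhat = 9.93 + 4.66*15 = 79.8300.
Residual = 87.97 - 79.8300 = 8.1400.

8.1400


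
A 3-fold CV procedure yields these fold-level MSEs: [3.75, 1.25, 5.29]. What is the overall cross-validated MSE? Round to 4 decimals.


Total MSE across folds = 10.2900.
CV-MSE = 10.2900/3 = 3.4300.

3.4300


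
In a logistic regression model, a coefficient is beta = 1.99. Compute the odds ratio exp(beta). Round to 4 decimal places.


The odds ratio is computed as:
OR = e^(1.99) = 7.3155.

7.3155


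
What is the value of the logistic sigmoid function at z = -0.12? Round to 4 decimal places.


exp(0.1200) = 1.1275.
1 + exp(-z) = 2.1275.
sigmoid = 1/2.1275 = 0.4700.

0.4700


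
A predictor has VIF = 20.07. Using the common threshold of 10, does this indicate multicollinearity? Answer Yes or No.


The threshold is 10.
VIF = 20.07 is >= 10.
Multicollinearity indication: Yes.

Yes


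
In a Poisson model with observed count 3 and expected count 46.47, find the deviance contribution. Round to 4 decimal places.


y/mu = 3/46.47 = 0.064558 (approx.), and ln(3/46.47) = -2.740195.
y * ln(y/mu) = 3 * -2.740195 = -8.220585.
y - mu = -43.47.
D = 2 * (-8.220585 - -43.47) = 70.498830, which rounds to 70.4988.

70.4988


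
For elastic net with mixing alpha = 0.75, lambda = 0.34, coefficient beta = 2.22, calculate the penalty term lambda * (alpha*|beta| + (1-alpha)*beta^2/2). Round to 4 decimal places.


Compute:
L1 = 0.75 * 2.22 = 1.6650.
L2 = 0.25 * 2.22^2 / 2 = 0.6161.
Penalty = 0.34 * (1.6650 + 0.6161) = 0.7756.

0.7756


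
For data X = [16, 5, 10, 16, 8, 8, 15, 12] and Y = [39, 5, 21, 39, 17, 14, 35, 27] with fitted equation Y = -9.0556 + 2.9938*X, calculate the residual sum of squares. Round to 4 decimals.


Compute predicted values, then residuals = yi - yhat_i.
Residuals: [0.1548, -0.9134, 0.1176, 0.1548, 2.1052, -0.8948, -0.8514, 0.1300].
SSres = sum(residual^2) = 6.8704.

6.8704


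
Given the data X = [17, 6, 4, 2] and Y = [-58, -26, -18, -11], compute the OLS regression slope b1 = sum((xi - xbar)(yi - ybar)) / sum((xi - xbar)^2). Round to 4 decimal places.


Calculate xbar = 7.2500, ybar = -28.2500.
S_xx = 134.7500, S_xy = -416.7500.
Using b1 = S_xy / S_xx = -416.7500 / 134.7500, we get b1 = -3.0928.

-3.0928


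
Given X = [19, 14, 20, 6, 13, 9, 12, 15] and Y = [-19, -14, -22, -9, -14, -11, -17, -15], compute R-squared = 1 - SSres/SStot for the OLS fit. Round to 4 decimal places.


After computing the OLS fit (b0=-3.9481, b1=-0.8279):
SSres = 17.3149, SStot = 122.8750.
R^2 = 1 - 17.3149/122.8750 = 0.8591.

0.8591


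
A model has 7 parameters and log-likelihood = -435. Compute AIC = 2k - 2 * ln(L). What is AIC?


AIC = 2*7 - 2*(-435).
= 14 + 870 = 884.

884


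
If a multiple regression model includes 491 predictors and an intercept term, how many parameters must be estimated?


Total coefficients = number of predictors + 1 (for the intercept).
= 491 + 1 = 492.

492


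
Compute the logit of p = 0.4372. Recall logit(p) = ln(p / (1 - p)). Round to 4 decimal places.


1 - p = 0.5628.
p/(1-p) = 0.7768.
logit = ln(0.7768) = -0.2525.

-0.2525


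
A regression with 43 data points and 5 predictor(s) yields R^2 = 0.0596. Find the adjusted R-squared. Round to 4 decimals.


Plug in: Adj R^2 = 1 - (1 - 0.0596) * 42/37.
= 1 - 0.9404 * 42/37
= 1 - 39.4968 / 37
= 1 - 1.0675 = -0.0675.

-0.0675


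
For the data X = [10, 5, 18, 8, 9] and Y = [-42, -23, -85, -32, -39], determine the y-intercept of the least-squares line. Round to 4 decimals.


First find the slope: b1 = -4.9149.
Means: xbar = 10.0000, ybar = -44.2000.
b0 = ybar - b1 * xbar = -44.2000 - -4.9149 * 10.0000 = 4.9489.

4.9489


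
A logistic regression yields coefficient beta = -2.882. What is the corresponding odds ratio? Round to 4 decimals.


exp(-2.882) = 0.0560.
So the odds ratio is 0.0560.

0.0560


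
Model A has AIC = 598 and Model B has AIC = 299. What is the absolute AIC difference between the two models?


Compute |598 - 299| = 299.
Model B has the smaller AIC.

299


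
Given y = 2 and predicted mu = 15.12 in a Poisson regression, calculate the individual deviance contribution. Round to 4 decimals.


y/mu = 2/15.12 = 0.132275 (approx.), and ln(2/15.12) = -2.022871.
y * ln(y/mu) = 2 * -2.022871 = -4.045742.
y - mu = -13.12.
D = 2 * (-4.045742 - -13.12) = 18.148516, which rounds to 18.1485.

18.1485


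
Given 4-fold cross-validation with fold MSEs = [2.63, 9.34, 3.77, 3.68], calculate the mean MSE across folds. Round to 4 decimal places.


Sum of fold MSEs = 19.4200.
Average = 19.4200 / 4 = 4.8550.

4.8550


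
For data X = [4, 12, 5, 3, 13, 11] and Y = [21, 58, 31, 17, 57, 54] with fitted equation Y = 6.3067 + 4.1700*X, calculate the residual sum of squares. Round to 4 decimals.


Compute predicted values, then residuals = yi - yhat_i.
Residuals: [-1.9867, 1.6533, 3.8433, -1.8167, -3.5167, 1.8233].
SSres = sum(residual^2) = 40.4433.

40.4433


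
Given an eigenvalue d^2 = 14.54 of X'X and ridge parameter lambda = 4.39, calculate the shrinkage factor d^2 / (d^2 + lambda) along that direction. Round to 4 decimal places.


d^2 + lambda = 14.54 + 4.39 = 18.9300.
Shrinkage factor = 14.54/18.9300 = 0.7681.

0.7681


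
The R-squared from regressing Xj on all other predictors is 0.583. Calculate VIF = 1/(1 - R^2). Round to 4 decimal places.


Using VIF = 1/(1 - R^2_j):
1 - 0.583 = 0.417.
VIF = 2.3981.

2.3981


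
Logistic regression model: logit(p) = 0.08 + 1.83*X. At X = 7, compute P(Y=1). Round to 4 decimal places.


z = 0.08 + 1.83 * 7 = 12.8900.
Sigmoid: P = 1 / (1 + exp(-12.8900)) = 1.0000.

1.0000


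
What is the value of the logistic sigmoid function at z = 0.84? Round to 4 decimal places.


First, exp(-0.8400) = 0.4317.
Then sigma(z) = 1/(1 + 0.4317) = 0.6985.

0.6985


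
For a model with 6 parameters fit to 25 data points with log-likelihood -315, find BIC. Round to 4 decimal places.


k * ln(n) = 6 * ln(25) = 6 * 3.218876 = 19.313256.
-2 * loglik = -2 * (-315) = 630.
BIC = 19.313256 + 630 = 649.313256, which rounds to 649.3133.

649.3133


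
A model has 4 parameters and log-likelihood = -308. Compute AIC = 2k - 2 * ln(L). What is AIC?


Compute:
2k = 2*4 = 8.
-2*loglik = -2*(-308) = 616.
AIC = 8 + 616 = 624.

624


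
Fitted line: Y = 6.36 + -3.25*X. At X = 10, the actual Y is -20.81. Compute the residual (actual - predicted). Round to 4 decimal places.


Fitted value at X = 10 is yhat = 6.36 + -3.25*10 = -26.1400.
Residual = -20.81 - -26.1400 = 5.3300.

5.3300


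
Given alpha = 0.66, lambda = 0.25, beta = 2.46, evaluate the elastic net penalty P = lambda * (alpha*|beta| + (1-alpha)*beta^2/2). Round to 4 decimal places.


alpha * |beta| = 0.66 * 2.46 = 1.6236.
(1-alpha) * beta^2/2 = 0.34 * 6.0516/2 = 1.0288.
Total = 0.25 * (1.6236 + 1.0288) = 0.6631.

0.6631


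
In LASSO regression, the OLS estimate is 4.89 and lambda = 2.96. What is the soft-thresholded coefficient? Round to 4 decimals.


|beta_OLS| = 4.89.
lambda = 2.96.
Since |beta| > lambda, coefficient = sign(beta)*(|beta| - lambda) = 1.9300.
Result = 1.9300.

1.9300


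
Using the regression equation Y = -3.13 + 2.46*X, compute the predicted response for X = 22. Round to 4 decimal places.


Predicted value:
Y = -3.13 + (2.46)(22) = -3.13 + 54.1200 = 50.9900.

50.9900


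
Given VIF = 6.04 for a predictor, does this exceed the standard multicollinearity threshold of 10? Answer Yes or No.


Compare VIF = 6.04 to the threshold of 10.
6.04 < 10, so the answer is No.

No


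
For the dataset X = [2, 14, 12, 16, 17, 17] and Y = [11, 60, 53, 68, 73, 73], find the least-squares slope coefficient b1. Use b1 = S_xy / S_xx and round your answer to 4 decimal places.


First compute the means: xbar = 13.0000, ybar = 56.3333.
Then S_xx = sum((xi - xbar)^2) = 164.0000.
S_xy = sum((xi - xbar)(yi - ybar)) = 674.0000.
b1 = S_xy / S_xx = 674.0000 / 164.0000 = 4.1098.

4.1098


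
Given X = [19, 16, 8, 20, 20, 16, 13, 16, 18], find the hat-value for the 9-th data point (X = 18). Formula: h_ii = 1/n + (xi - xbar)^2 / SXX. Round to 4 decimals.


Mean of X: xbar = 16.2222.
SXX = 117.5556.
For X = 18: h = 1/9 + (18 - 16.2222)^2/117.5556 = 0.1380.

0.1380


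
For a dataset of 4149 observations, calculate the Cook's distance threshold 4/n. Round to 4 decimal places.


The threshold is 4/n.
4/4149 = 0.0010.

0.0010


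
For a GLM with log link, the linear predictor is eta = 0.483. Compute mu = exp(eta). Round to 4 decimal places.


Apply the inverse link:
mu = e^0.483 = 1.6209.

1.6209


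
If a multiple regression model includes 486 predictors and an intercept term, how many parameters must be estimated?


Total coefficients = number of predictors + 1 (for the intercept).
= 486 + 1 = 487.

487


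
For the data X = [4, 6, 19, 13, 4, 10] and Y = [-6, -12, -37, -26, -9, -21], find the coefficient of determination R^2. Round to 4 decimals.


Fit the OLS line: b0 = -0.0285, b1 = -1.9791.
SSres = 6.7567.
SStot = 693.5000.
R^2 = 1 - 6.7567/693.5000 = 0.9903.

0.9903


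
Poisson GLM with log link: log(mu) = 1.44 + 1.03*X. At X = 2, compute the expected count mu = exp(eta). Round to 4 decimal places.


Compute eta = 1.44 + 1.03 * 2 = 3.5000.
Apply inverse link: mu = e^3.5000 = 33.1155.

33.1155


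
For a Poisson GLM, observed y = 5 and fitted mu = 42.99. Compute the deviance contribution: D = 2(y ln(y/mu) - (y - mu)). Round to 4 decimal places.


First: ln(5/42.99) = -2.151530.
Then: 5 * -2.151530 = -10.757650.
y - mu = 5 - 42.99 = -37.99.
D = 2(-10.757650 - -37.99) = 54.464700, which rounds to 54.4647.

54.4647


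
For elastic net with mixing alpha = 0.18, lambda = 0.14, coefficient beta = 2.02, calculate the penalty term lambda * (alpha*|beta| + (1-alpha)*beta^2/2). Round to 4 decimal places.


L1 component = 0.18 * |2.02| = 0.3636.
L2 component = 0.82 * 2.02^2 / 2 = 1.6730.
Penalty = 0.14 * (0.3636 + 1.6730) = 0.14 * 2.0366 = 0.2851.

0.2851


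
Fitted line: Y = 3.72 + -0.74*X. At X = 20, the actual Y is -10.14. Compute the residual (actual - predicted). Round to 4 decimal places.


Fitted value at X = 20 is yhat = 3.72 + -0.74*20 = -11.0800.
Residual = -10.14 - -11.0800 = 0.9400.

0.9400


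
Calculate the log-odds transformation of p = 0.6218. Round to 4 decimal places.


Compute the odds: 0.6218/0.3782 = 1.6441.
Take the natural log: ln(1.6441) = 0.4972.

0.4972


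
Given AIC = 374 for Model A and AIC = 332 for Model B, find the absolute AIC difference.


|AIC_A - AIC_B| = |374 - 332| = 42.
Model B is preferred (lower AIC).

42


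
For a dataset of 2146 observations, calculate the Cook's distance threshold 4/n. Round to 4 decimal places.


Using the rule of thumb:
Threshold = 4 / 2146 = 0.0019.

0.0019


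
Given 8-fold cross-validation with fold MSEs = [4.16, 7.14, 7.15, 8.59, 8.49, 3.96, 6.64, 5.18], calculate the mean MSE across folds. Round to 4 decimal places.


Add all fold MSEs: 51.3100.
Divide by k = 8: 51.3100/8 = 6.4138.

6.4138


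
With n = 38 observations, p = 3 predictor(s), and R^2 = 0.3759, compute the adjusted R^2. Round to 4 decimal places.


Adjusted R^2 = 1 - (1 - R^2) * (n-1)/(n-p-1).
(1 - R^2) = 0.6241.
(n-1)/(n-p-1) = 37/34.
(1 - R^2) * (n-1) = 0.6241 * 37 = 23.0917.
Divide by (n-p-1): 23.0917 / 34 = 0.6792.
Adj R^2 = 1 - 0.6792 = 0.3208.

0.3208


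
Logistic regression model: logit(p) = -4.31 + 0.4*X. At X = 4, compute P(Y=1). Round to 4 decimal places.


z = -4.31 + 0.4 * 4 = -2.7100.
Sigmoid: P = 1 / (1 + exp(2.7100)) = 0.0624.

0.0624


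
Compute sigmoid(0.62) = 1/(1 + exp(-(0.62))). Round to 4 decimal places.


exp(-0.6200) = 0.5379.
1 + exp(-z) = 1.5379.
sigmoid = 1/1.5379 = 0.6502.

0.6502


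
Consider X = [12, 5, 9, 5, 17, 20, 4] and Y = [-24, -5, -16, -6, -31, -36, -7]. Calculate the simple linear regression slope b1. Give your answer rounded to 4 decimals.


First compute the means: xbar = 10.2857, ybar = -17.8571.
Then S_xx = sum((xi - xbar)^2) = 239.4286.
S_xy = sum((xi - xbar)(yi - ybar)) = -476.2857.
b1 = S_xy / S_xx = -476.2857 / 239.4286 = -1.9893.

-1.9893


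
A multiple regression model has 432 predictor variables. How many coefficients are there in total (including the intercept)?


Total coefficients = number of predictors + 1 (for the intercept).
= 432 + 1 = 433.

433


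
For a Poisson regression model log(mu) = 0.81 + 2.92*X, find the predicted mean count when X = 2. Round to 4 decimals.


Compute eta = 0.81 + 2.92 * 2 = 6.6500.
Apply inverse link: mu = e^6.6500 = 772.7843.

772.7843


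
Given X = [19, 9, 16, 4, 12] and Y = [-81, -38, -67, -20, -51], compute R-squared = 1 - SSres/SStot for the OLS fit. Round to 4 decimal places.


The fitted line is Y = -2.6174 + -4.0652*X.
SSres = 4.6130, SStot = 2285.2000.
R^2 = 1 - SSres/SStot = 0.9980.

0.9980


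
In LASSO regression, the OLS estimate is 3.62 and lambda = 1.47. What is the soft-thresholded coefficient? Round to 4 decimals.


Absolute value: |3.62| = 3.62.
Compare to lambda = 1.47.
Since |beta| > lambda, coefficient = sign(beta)*(|beta| - lambda) = 2.1500.

2.1500


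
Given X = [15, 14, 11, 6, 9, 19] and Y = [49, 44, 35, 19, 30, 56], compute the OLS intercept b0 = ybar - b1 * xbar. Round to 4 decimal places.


First find the slope: b1 = 2.8913.
Means: xbar = 12.3333, ybar = 38.8333.
b0 = ybar - b1 * xbar = 38.8333 - 2.8913 * 12.3333 = 3.1739.

3.1739


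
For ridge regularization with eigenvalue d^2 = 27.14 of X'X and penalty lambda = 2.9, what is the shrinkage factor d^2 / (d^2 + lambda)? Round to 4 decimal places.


Compute the denominator: 27.14 + 2.9 = 30.0400.
Shrinkage factor = 27.14 / 30.0400 = 0.9035.

0.9035


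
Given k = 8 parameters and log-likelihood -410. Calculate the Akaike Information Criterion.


AIC = 2k - 2*loglik = 2(8) - 2(-410).
= 16 + 820 = 836.

836


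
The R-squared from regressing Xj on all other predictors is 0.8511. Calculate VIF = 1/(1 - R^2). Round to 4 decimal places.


VIF = 1 / (1 - 0.8511).
= 1 / 0.1489 = 6.7159.

6.7159


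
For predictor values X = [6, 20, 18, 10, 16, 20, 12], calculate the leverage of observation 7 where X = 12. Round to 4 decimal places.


n = 7, xbar = 14.5714.
SXX = sum((xi - xbar)^2) = 173.7143.
h = 1/7 + (12 - 14.5714)^2 / 173.7143 = 0.1809.

0.1809


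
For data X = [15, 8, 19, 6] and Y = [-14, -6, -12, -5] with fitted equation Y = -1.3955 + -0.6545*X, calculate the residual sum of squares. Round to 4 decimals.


Predicted values from Y = -1.3955 + -0.6545*X.
Residuals: [-2.7870, 0.6315, 1.8310, 0.3225].
SSres = 11.6227.

11.6227


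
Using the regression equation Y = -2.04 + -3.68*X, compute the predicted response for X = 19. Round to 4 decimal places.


Plug X = 19 into Y = -2.04 + -3.68*X:
Y = -2.04 + -69.9200 = -71.9600.

-71.9600


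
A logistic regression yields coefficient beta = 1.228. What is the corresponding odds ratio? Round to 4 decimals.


The odds ratio is computed as:
OR = e^(1.228) = 3.4144.

3.4144


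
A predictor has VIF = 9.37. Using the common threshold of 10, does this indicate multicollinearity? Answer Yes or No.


Compare VIF = 9.37 to the threshold of 10.
9.37 < 10, so the answer is No.

No


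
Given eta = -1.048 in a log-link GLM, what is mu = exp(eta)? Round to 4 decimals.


mu = exp(eta) = exp(-1.048).
= 0.3506.

0.3506


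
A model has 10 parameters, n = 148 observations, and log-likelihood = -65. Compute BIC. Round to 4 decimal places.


k * ln(n) = 10 * ln(148) = 10 * 4.997212 = 49.972120.
-2 * loglik = -2 * (-65) = 130.
BIC = 49.972120 + 130 = 179.972120, which rounds to 179.9721.

179.9721


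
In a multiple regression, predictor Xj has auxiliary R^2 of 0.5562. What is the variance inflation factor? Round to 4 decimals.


Using VIF = 1/(1 - R^2_j):
1 - 0.5562 = 0.4438.
VIF = 2.2533.

2.2533


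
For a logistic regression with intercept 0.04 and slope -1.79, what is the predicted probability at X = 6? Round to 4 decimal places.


Compute z = 0.04 + (-1.79)(6) = -10.7000.
exp(-z) = 44355.8551.
P = 1/(1 + 44355.8551) = 0.0000.

0.0000


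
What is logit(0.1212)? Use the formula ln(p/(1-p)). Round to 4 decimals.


The odds are p/(1-p) = 0.1212 / 0.8788 = 0.1379.
logit(p) = ln(0.1379) = -1.9811.

-1.9811


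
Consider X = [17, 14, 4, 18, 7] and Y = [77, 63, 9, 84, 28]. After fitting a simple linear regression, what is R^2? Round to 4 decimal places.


The fitted line is Y = -10.3714 + 5.2143*X.
SSres = 7.7286, SStot = 4194.8000.
R^2 = 1 - SSres/SStot = 0.9982.

0.9982


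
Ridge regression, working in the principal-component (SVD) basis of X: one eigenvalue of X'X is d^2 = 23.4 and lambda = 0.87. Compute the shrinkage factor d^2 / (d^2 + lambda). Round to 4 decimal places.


Compute the denominator: 23.4 + 0.87 = 24.2700.
Shrinkage factor = 23.4 / 24.2700 = 0.9642.

0.9642


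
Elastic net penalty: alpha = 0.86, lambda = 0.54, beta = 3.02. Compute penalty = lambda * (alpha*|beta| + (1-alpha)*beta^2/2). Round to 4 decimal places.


Compute:
L1 = 0.86 * 3.02 = 2.5972.
L2 = 0.14 * 3.02^2 / 2 = 0.6384.
Penalty = 0.54 * (2.5972 + 0.6384) = 1.7472.

1.7472


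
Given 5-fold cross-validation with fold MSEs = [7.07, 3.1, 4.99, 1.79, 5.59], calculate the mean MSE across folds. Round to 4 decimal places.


Total MSE across folds = 22.5400.
CV-MSE = 22.5400/5 = 4.5080.

4.5080


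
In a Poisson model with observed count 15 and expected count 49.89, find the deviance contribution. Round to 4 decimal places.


y/mu = 15/49.89 = 0.300661 (approx.), and ln(15/49.89) = -1.201770.
y * ln(y/mu) = 15 * -1.201770 = -18.026550.
y - mu = -34.89.
D = 2 * (-18.026550 - -34.89) = 33.726900, which rounds to 33.7269.

33.7269


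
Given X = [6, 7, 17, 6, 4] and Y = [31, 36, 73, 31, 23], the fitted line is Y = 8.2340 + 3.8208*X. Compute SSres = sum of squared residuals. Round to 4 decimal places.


For each point, residual = actual - predicted.
Residuals: [-0.1588, 1.0204, -0.1876, -0.1588, -0.5172].
Sum of squared residuals = 1.3943.

1.3943


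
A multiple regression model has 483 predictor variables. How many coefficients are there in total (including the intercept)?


Each predictor gets one coefficient, plus one intercept.
Total parameters = 483 + 1 = 484.

484


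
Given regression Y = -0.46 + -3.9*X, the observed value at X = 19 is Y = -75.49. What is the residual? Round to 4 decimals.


Predicted = -0.46 + -3.9 * 19 = -74.5600.
Residual = -75.49 - -74.5600 = -0.9300.

-0.9300


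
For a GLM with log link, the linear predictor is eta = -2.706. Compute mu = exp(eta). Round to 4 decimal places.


The inverse log link gives:
mu = exp(-2.706) = 0.0668.

0.0668


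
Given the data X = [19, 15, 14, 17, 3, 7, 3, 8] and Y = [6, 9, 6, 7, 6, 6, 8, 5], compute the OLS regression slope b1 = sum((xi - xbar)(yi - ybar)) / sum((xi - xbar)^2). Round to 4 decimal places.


Calculate xbar = 10.7500, ybar = 6.6250.
S_xx = 277.5000, S_xy = 6.2500.
Using b1 = S_xy / S_xx = 6.2500 / 277.5000, we get b1 = 0.0225.

0.0225


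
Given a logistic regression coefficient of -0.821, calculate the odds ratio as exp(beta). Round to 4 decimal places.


Odds ratio = exp(beta) = exp(-0.821).
= 0.4400.

0.4400


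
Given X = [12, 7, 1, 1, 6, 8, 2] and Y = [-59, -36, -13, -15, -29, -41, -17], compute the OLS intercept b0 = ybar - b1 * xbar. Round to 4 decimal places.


The slope is b1 = -4.0028.
Sample means are xbar = 5.2857 and ybar = -30.0000.
Intercept: b0 = -30.0000 - (-4.0028)(5.2857) = -8.8425.

-8.8425


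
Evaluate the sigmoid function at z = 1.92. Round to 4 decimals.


First, exp(-1.9200) = 0.1466.
Then sigma(z) = 1/(1 + 0.1466) = 0.8721.

0.8721


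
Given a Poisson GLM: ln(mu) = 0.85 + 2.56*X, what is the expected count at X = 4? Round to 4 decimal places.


Linear predictor: eta = 0.85 + (2.56)(4) = 11.0900.
Expected count: mu = exp(11.0900) = 65512.7461.

65512.7461


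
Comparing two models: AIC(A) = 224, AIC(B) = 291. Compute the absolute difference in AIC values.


Absolute difference = |224 - 291| = 67.
The model with lower AIC (A) is preferred.

67


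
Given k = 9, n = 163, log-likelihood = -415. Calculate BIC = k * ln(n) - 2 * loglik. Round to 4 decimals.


k * ln(n) = 9 * ln(163) = 9 * 5.093750 = 45.843750.
-2 * loglik = -2 * (-415) = 830.
BIC = 45.843750 + 830 = 875.843750, which rounds to 875.8438.

875.8438


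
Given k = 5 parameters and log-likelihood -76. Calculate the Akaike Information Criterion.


Compute:
2k = 2*5 = 10.
-2*loglik = -2*(-76) = 152.
AIC = 10 + 152 = 162.

162


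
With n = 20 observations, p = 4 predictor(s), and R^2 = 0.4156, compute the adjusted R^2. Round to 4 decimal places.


Plug in: Adj R^2 = 1 - (1 - 0.4156) * 19/15.
= 1 - 0.5844 * 19/15
= 1 - 11.1036 / 15
= 1 - 0.7402 = 0.2598.

0.2598


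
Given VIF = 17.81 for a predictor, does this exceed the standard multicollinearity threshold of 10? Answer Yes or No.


Compare VIF = 17.81 to the threshold of 10.
17.81 >= 10, so the answer is Yes.

Yes


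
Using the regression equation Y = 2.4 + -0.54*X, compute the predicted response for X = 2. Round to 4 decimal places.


Predicted value:
Y = 2.4 + (-0.54)(2) = 2.4 + -1.0800 = 1.3200.

1.3200


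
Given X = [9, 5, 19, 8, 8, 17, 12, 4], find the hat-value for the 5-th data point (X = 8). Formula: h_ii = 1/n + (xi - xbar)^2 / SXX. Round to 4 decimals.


Mean of X: xbar = 10.2500.
SXX = 203.5000.
For X = 8: h = 1/8 + (8 - 10.2500)^2/203.5000 = 0.1499.

0.1499


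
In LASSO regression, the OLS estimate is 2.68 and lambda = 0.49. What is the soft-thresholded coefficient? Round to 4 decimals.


|beta_OLS| = 2.68.
lambda = 0.49.
Since |beta| > lambda, coefficient = sign(beta)*(|beta| - lambda) = 2.1900.
Result = 2.1900.

2.1900


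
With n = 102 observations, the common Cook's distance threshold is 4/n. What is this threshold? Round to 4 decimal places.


The threshold is 4/n.
4/102 = 0.0392.

0.0392


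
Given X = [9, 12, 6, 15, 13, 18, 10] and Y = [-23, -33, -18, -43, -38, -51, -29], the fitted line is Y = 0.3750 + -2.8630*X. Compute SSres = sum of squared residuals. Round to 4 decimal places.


Predicted values from Y = 0.3750 + -2.8630*X.
Residuals: [2.3920, 0.9810, -1.1970, -0.4300, -1.1560, 0.1590, -0.7450].
SSres = 10.2184.

10.2184


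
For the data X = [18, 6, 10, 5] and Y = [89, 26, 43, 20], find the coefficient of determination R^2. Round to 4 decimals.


After computing the OLS fit (b0=-6.9260, b1=5.2745):
SSres = 10.8592, SStot = 2925.0000.
R^2 = 1 - 10.8592/2925.0000 = 0.9963.

0.9963


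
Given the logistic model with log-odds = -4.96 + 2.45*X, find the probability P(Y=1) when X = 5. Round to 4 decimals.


Linear predictor: z = -4.96 + 2.45 * 5 = 7.2900.
P = 1/(1 + exp(-7.2900)) = 1/(1 + 0.0007) = 0.9993.

0.9993


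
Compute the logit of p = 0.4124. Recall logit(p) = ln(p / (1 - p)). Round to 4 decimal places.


Compute the odds: 0.4124/0.5876 = 0.7018.
Take the natural log: ln(0.7018) = -0.3541.

-0.3541


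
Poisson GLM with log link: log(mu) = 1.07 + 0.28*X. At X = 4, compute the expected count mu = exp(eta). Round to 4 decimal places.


Compute eta = 1.07 + 0.28 * 4 = 2.1900.
Apply inverse link: mu = e^2.1900 = 8.9352.

8.9352


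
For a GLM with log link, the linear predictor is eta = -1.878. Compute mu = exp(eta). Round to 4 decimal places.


mu = exp(eta) = exp(-1.878).
= 0.1529.

0.1529


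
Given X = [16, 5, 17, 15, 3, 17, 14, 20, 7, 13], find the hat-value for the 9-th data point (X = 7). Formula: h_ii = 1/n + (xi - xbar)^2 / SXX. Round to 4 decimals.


Compute xbar = 12.7000 with n = 10 observations.
SXX = 294.1000.
Leverage = 1/10 + (7 - 12.7000)^2/294.1000 = 0.2105.

0.2105


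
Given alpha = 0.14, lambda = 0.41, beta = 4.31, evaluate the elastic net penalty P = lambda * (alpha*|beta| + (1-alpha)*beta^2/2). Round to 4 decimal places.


alpha * |beta| = 0.14 * 4.31 = 0.6034.
(1-alpha) * beta^2/2 = 0.86 * 18.5761/2 = 7.9877.
Total = 0.41 * (0.6034 + 7.9877) = 3.5224.

3.5224


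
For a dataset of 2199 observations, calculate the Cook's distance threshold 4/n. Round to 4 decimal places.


Cook's distance cutoff = 4/n = 4/2199.
= 0.0018.

0.0018


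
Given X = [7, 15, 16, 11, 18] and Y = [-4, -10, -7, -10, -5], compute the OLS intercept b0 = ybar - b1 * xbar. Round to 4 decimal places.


First find the slope: b1 = -0.0984.
Means: xbar = 13.4000, ybar = -7.2000.
b0 = ybar - b1 * xbar = -7.2000 - -0.0984 * 13.4000 = -5.8808.

-5.8808


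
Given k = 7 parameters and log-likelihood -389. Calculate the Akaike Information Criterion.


AIC = 2k - 2*loglik = 2(7) - 2(-389).
= 14 + 778 = 792.

792


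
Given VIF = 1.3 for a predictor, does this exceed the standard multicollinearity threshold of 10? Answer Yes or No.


The threshold is 10.
VIF = 1.3 is < 10.
Multicollinearity indication: No.

No


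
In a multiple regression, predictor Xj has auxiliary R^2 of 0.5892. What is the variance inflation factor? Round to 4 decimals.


Using VIF = 1/(1 - R^2_j):
1 - 0.5892 = 0.4108.
VIF = 2.4343.

2.4343


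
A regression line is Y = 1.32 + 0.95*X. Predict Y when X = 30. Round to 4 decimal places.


Substitute X = 30 into the equation:
Y = 1.32 + 0.95 * 30 = 1.32 + 28.5000 = 29.8200.

29.8200


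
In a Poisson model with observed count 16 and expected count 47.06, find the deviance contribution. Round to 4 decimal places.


Compute y*ln(y/mu) = 16*ln(16/47.06) = 16*-1.078835 = -17.261360.
y - mu = -31.06.
D = 2*(-17.261360 - (-31.06)) = 27.597280, which rounds to 27.5973.

27.5973


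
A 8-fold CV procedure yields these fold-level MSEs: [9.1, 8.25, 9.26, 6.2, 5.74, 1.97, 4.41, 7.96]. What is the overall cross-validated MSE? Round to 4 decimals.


Sum of fold MSEs = 52.8900.
Average = 52.8900 / 8 = 6.6113.

6.6113


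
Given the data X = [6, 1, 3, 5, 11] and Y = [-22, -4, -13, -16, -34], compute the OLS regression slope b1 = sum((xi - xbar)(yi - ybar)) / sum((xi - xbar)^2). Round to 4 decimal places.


First compute the means: xbar = 5.2000, ybar = -17.8000.
Then S_xx = sum((xi - xbar)^2) = 56.8000.
S_xy = sum((xi - xbar)(yi - ybar)) = -166.2000.
b1 = S_xy / S_xx = -166.2000 / 56.8000 = -2.9261.

-2.9261


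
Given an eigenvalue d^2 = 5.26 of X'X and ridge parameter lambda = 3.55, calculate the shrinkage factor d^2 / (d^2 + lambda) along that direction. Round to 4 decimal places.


Denominator = d^2 + lambda = 5.26 + 3.55 = 8.8100.
Shrinkage = 5.26 / 8.8100 = 0.5970.

0.5970


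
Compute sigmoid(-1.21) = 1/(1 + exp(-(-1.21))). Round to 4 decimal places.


exp(1.2100) = 3.3535.
1 + exp(-z) = 4.3535.
sigmoid = 1/4.3535 = 0.2297.

0.2297


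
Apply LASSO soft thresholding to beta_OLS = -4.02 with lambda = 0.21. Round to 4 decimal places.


|beta_OLS| = 4.02.
lambda = 0.21.
Since |beta| > lambda, coefficient = sign(beta)*(|beta| - lambda) = -3.8100.
Result = -3.8100.

-3.8100


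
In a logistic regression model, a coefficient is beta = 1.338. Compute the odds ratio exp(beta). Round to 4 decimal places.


exp(1.338) = 3.8114.
So the odds ratio is 3.8114.

3.8114


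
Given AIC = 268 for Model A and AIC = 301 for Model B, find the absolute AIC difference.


Absolute difference = |268 - 301| = 33.
The model with lower AIC (A) is preferred.

33


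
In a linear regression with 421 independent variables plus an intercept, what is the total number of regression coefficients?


Including the intercept, the model has 421 predictor coefficients + 1 intercept.
Total = 422.

422


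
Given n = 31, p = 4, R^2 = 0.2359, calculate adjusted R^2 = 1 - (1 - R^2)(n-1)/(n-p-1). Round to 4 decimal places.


Using the formula:
(1 - 0.2359) = 0.7641.
Multiply by 30/26: 0.7641 * 30 = 22.9230, then 22.9230 / 26 = 0.8817.
Adj R^2 = 1 - 0.8817 = 0.1183.

0.1183


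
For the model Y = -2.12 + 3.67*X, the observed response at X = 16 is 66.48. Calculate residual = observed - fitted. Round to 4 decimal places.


Fitted value at X = 16 is yhat = -2.12 + 3.67*16 = 56.6000.
Residual = 66.48 - 56.6000 = 9.8800.

9.8800


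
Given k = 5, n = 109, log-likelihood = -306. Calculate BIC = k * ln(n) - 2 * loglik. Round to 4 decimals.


Compute k*ln(n) = 5*ln(109) = 5*4.691348 = 23.456740.
Then -2*loglik = 612.
BIC = 23.456740 + 612 = 635.456740, which rounds to 635.4567.

635.4567


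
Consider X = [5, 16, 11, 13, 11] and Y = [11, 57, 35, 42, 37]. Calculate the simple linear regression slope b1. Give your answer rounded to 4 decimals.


The sample means are xbar = 11.2000 and ybar = 36.4000.
Compute S_xx = 64.8000 and S_xy = 266.6000.
Slope b1 = S_xy / S_xx = 266.6000 / 64.8000 = 4.1142.

4.1142


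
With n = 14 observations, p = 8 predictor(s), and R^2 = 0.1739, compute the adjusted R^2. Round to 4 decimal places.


Adjusted R^2 = 1 - (1 - R^2) * (n-1)/(n-p-1).
(1 - R^2) = 0.8261.
(n-1)/(n-p-1) = 13/5.
(1 - R^2) * (n-1) = 0.8261 * 13 = 10.7393.
Divide by (n-p-1): 10.7393 / 5 = 2.1479.
Adj R^2 = 1 - 2.1479 = -1.1479.

-1.1479
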